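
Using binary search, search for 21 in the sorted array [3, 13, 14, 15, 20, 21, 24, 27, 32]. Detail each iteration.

Binary search for 21 in [3, 13, 14, 15, 20, 21, 24, 27, 32]:

lo=0, hi=8, mid=4, arr[mid]=20 -> 20 < 21, search right half
lo=5, hi=8, mid=6, arr[mid]=24 -> 24 > 21, search left half
lo=5, hi=5, mid=5, arr[mid]=21 -> Found target at index 5!

Binary search finds 21 at index 5 after 3 comparisons. The search repeatedly halves the search space by comparing with the middle element.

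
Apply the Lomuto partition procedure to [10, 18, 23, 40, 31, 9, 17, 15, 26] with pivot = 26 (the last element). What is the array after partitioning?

Lomuto partition with pivot = 26:

Initial array: [10, 18, 23, 40, 31, 9, 17, 15, 26]

arr[0]=10 <= 26: swap with position 0, array becomes [10, 18, 23, 40, 31, 9, 17, 15, 26]
arr[1]=18 <= 26: swap with position 1, array becomes [10, 18, 23, 40, 31, 9, 17, 15, 26]
arr[2]=23 <= 26: swap with position 2, array becomes [10, 18, 23, 40, 31, 9, 17, 15, 26]
arr[3]=40 > 26: no swap
arr[4]=31 > 26: no swap
arr[5]=9 <= 26: swap with position 3, array becomes [10, 18, 23, 9, 31, 40, 17, 15, 26]
arr[6]=17 <= 26: swap with position 4, array becomes [10, 18, 23, 9, 17, 40, 31, 15, 26]
arr[7]=15 <= 26: swap with position 5, array becomes [10, 18, 23, 9, 17, 15, 31, 40, 26]

Place pivot at position 6: [10, 18, 23, 9, 17, 15, 26, 40, 31]
Pivot position: 6

After partitioning with pivot 26, the array becomes [10, 18, 23, 9, 17, 15, 26, 40, 31]. The pivot is placed at index 6. All elements to the left of the pivot are <= 26, and all elements to the right are > 26.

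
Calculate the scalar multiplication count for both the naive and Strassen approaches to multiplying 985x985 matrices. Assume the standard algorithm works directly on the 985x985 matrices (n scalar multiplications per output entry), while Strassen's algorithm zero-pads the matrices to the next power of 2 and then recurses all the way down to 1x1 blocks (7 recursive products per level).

Matrix multiplication for 985x985 matrices:

Strassen's algorithm requires power-of-2 dimensions. Pad 985x985 to 1024x1024 (next power of 2).

Standard algorithm: 985^3 = 955671625 multiplications
Strassen's algorithm: 7^(log2(1024)) = 7^10 = 282475249 multiplications
Savings: 955671625 - 282475249 = 673196376 multiplications

Standard: 955671625 multiplications (985^3). Strassen: 282475249 multiplications (7^10, after padding to 1024x1024). Strassen reduces 8 recursive multiplications to 7 at each level.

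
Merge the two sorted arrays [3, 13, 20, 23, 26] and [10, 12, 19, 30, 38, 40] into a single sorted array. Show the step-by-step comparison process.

Merging process:

Compare 3 vs 10: take 3 from left. Merged: [3]
Compare 13 vs 10: take 10 from right. Merged: [3, 10]
Compare 13 vs 12: take 12 from right. Merged: [3, 10, 12]
Compare 13 vs 19: take 13 from left. Merged: [3, 10, 12, 13]
Compare 20 vs 19: take 19 from right. Merged: [3, 10, 12, 13, 19]
Compare 20 vs 30: take 20 from left. Merged: [3, 10, 12, 13, 19, 20]
Compare 23 vs 30: take 23 from left. Merged: [3, 10, 12, 13, 19, 20, 23]
Compare 26 vs 30: take 26 from left. Merged: [3, 10, 12, 13, 19, 20, 23, 26]
Append remaining from right: [30, 38, 40]. Merged: [3, 10, 12, 13, 19, 20, 23, 26, 30, 38, 40]

Final merged array: [3, 10, 12, 13, 19, 20, 23, 26, 30, 38, 40]
Total comparisons: 8

The merged array is [3, 10, 12, 13, 19, 20, 23, 26, 30, 38, 40], requiring 8 comparisons. The merge step runs in O(n) time where n is the total number of elements.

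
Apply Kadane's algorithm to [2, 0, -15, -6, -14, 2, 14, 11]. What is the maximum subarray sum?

Using Kadane's algorithm on [2, 0, -15, -6, -14, 2, 14, 11]:

Scanning through the array:
Position 1 (value 0): max_ending_here = 2, max_so_far = 2
Position 2 (value -15): max_ending_here = -13, max_so_far = 2
Position 3 (value -6): max_ending_here = -6, max_so_far = 2
Position 4 (value -14): max_ending_here = -14, max_so_far = 2
Position 5 (value 2): max_ending_here = 2, max_so_far = 2
Position 6 (value 14): max_ending_here = 16, max_so_far = 16
Position 7 (value 11): max_ending_here = 27, max_so_far = 27

Maximum subarray: [2, 14, 11]
Maximum sum: 27

The maximum subarray is [2, 14, 11] with sum 27. This subarray runs from index 5 to index 7.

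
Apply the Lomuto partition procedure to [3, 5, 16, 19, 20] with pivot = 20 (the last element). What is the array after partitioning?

Lomuto partition with pivot = 20:

Initial array: [3, 5, 16, 19, 20]

arr[0]=3 <= 20: swap with position 0, array becomes [3, 5, 16, 19, 20]
arr[1]=5 <= 20: swap with position 1, array becomes [3, 5, 16, 19, 20]
arr[2]=16 <= 20: swap with position 2, array becomes [3, 5, 16, 19, 20]
arr[3]=19 <= 20: swap with position 3, array becomes [3, 5, 16, 19, 20]

Place pivot at position 4: [3, 5, 16, 19, 20]
Pivot position: 4

After partitioning with pivot 20, the array becomes [3, 5, 16, 19, 20]. The pivot is placed at index 4. All elements to the left of the pivot are <= 20, and all elements to the right are > 20.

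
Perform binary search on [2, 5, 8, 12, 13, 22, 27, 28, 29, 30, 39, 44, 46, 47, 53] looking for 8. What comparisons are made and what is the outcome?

Binary search for 8 in [2, 5, 8, 12, 13, 22, 27, 28, 29, 30, 39, 44, 46, 47, 53]:

lo=0, hi=14, mid=7, arr[mid]=28 -> 28 > 8, search left half
lo=0, hi=6, mid=3, arr[mid]=12 -> 12 > 8, search left half
lo=0, hi=2, mid=1, arr[mid]=5 -> 5 < 8, search right half
lo=2, hi=2, mid=2, arr[mid]=8 -> Found target at index 2!

Binary search finds 8 at index 2 after 4 comparisons. The search repeatedly halves the search space by comparing with the middle element.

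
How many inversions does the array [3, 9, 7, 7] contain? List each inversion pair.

Finding inversions in [3, 9, 7, 7]:

(1, 2): arr[1]=9 > arr[2]=7
(1, 3): arr[1]=9 > arr[3]=7

Total inversions: 2

The array has 2 inversion(s): (1,2), (1,3). Each pair (i,j) satisfies i < j and arr[i] > arr[j].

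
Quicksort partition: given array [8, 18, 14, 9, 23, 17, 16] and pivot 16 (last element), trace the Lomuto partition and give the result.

Lomuto partition with pivot = 16:

Initial array: [8, 18, 14, 9, 23, 17, 16]

arr[0]=8 <= 16: swap with position 0, array becomes [8, 18, 14, 9, 23, 17, 16]
arr[1]=18 > 16: no swap
arr[2]=14 <= 16: swap with position 1, array becomes [8, 14, 18, 9, 23, 17, 16]
arr[3]=9 <= 16: swap with position 2, array becomes [8, 14, 9, 18, 23, 17, 16]
arr[4]=23 > 16: no swap
arr[5]=17 > 16: no swap

Place pivot at position 3: [8, 14, 9, 16, 23, 17, 18]
Pivot position: 3

After partitioning with pivot 16, the array becomes [8, 14, 9, 16, 23, 17, 18]. The pivot is placed at index 3. All elements to the left of the pivot are <= 16, and all elements to the right are > 16.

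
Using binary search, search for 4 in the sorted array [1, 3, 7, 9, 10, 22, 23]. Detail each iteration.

Binary search for 4 in [1, 3, 7, 9, 10, 22, 23]:

lo=0, hi=6, mid=3, arr[mid]=9 -> 9 > 4, search left half
lo=0, hi=2, mid=1, arr[mid]=3 -> 3 < 4, search right half
lo=2, hi=2, mid=2, arr[mid]=7 -> 7 > 4, search left half
lo=2 > hi=1, target 4 not found

Binary search determines that 4 is not in the array after 3 comparisons. The search space was exhausted without finding the target.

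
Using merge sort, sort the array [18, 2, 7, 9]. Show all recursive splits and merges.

Merge sort trace:

Split: [18, 2, 7, 9] -> [18, 2] and [7, 9]
  Split: [18, 2] -> [18] and [2]
  Merge: [18] + [2] -> [2, 18]
  Split: [7, 9] -> [7] and [9]
  Merge: [7] + [9] -> [7, 9]
Merge: [2, 18] + [7, 9] -> [2, 7, 9, 18]

Final sorted array: [2, 7, 9, 18]

The merge sort proceeds by recursively splitting the array and merging sorted halves.
After all merges, the sorted array is [2, 7, 9, 18].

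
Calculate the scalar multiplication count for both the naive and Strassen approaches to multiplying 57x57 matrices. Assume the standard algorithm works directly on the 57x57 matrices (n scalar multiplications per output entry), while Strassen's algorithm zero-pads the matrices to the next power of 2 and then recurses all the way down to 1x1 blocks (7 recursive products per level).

Matrix multiplication for 57x57 matrices:

Strassen's algorithm requires power-of-2 dimensions. Pad 57x57 to 64x64 (next power of 2).

Standard algorithm: 57^3 = 185193 multiplications
Strassen's algorithm: 7^(log2(64)) = 7^6 = 117649 multiplications
Savings: 185193 - 117649 = 67544 multiplications

Standard: 185193 multiplications (57^3). Strassen: 117649 multiplications (7^6, after padding to 64x64). Strassen reduces 8 recursive multiplications to 7 at each level.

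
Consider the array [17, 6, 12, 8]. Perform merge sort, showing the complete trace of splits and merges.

Merge sort trace:

Split: [17, 6, 12, 8] -> [17, 6] and [12, 8]
  Split: [17, 6] -> [17] and [6]
  Merge: [17] + [6] -> [6, 17]
  Split: [12, 8] -> [12] and [8]
  Merge: [12] + [8] -> [8, 12]
Merge: [6, 17] + [8, 12] -> [6, 8, 12, 17]

Final sorted array: [6, 8, 12, 17]

The merge sort proceeds by recursively splitting the array and merging sorted halves.
After all merges, the sorted array is [6, 8, 12, 17].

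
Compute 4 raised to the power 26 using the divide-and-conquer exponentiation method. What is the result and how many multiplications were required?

Computing 4^26 by squaring (build up from 4^1; each line after the first costs one multiplication):

4^1 = 4
4^2 = (4^1)^2 = 4^2 = 16
4^3 = 4 * 4^2 = 4 * 16 = 64
4^6 = (4^3)^2 = 64^2 = 4096
4^12 = (4^6)^2 = 4096^2 = 16777216
4^13 = 4 * 4^12 = 4 * 16777216 = 67108864
4^26 = (4^13)^2 = 67108864^2 = 4503599627370496

Result: 4503599627370496
Multiplications needed: 6 (6 lines after 4^1)

4^26 = 4503599627370496. Using exponentiation by squaring, this requires 6 multiplications. The key idea: if the exponent is even, square the half-power; if odd, multiply by the base once.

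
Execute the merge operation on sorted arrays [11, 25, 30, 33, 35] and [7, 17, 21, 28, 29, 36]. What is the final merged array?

Merging process:

Compare 11 vs 7: take 7 from right. Merged: [7]
Compare 11 vs 17: take 11 from left. Merged: [7, 11]
Compare 25 vs 17: take 17 from right. Merged: [7, 11, 17]
Compare 25 vs 21: take 21 from right. Merged: [7, 11, 17, 21]
Compare 25 vs 28: take 25 from left. Merged: [7, 11, 17, 21, 25]
Compare 30 vs 28: take 28 from right. Merged: [7, 11, 17, 21, 25, 28]
Compare 30 vs 29: take 29 from right. Merged: [7, 11, 17, 21, 25, 28, 29]
Compare 30 vs 36: take 30 from left. Merged: [7, 11, 17, 21, 25, 28, 29, 30]
Compare 33 vs 36: take 33 from left. Merged: [7, 11, 17, 21, 25, 28, 29, 30, 33]
Compare 35 vs 36: take 35 from left. Merged: [7, 11, 17, 21, 25, 28, 29, 30, 33, 35]
Append remaining from right: [36]. Merged: [7, 11, 17, 21, 25, 28, 29, 30, 33, 35, 36]

Final merged array: [7, 11, 17, 21, 25, 28, 29, 30, 33, 35, 36]
Total comparisons: 10

The merged array is [7, 11, 17, 21, 25, 28, 29, 30, 33, 35, 36], requiring 10 comparisons. The merge step runs in O(n) time where n is the total number of elements.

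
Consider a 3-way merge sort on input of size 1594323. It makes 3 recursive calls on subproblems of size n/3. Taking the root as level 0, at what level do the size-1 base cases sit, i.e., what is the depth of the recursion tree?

For divide and conquer with division factor 3:

Problem sizes at each level:
Level 0: 1594323
Level 1: 531441
Level 2: 177147
Level 3: 59049
Level 4: 19683
Level 5: 6561
Level 6: 2187
Level 7: 729
Level 8: 243
Level 9: 81
Level 10: 27
Level 11: 9
Level 12: 3
Level 13: 1

The root is level 0 and the size-1 base case is level 13 (the tree spans levels 0 through 13, i.e. 14 levels counting the root), so the depth is the number of divisions: log_3(1594323) = 13

The recursion tree depth is log_3(1594323) = 13. At each level, the problem size is divided by 3, so it takes 13 divisions to reduce to a base case of size 1. The algorithm makes 3 recursive calls at each level.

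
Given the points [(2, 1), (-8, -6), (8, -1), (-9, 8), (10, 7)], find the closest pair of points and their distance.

Computing all pairwise distances among 5 points:

d((2, 1), (-8, -6)) = 12.2066
d((2, 1), (8, -1)) = 6.3246 <-- minimum
d((2, 1), (-9, 8)) = 13.0384
d((2, 1), (10, 7)) = 10.0
d((-8, -6), (8, -1)) = 16.7631
d((-8, -6), (-9, 8)) = 14.0357
d((-8, -6), (10, 7)) = 22.2036
d((8, -1), (-9, 8)) = 19.2354
d((8, -1), (10, 7)) = 8.2462
d((-9, 8), (10, 7)) = 19.0263

Closest pair: (2, 1) and (8, -1) with distance 6.3246

The closest pair is (2, 1) and (8, -1) with Euclidean distance 6.3246. For 5 points, brute-force pairwise comparison is shown above. For large n, the divide-and-conquer algorithm (sort by x, recurse on halves, check the dividing strip) achieves O(n log n).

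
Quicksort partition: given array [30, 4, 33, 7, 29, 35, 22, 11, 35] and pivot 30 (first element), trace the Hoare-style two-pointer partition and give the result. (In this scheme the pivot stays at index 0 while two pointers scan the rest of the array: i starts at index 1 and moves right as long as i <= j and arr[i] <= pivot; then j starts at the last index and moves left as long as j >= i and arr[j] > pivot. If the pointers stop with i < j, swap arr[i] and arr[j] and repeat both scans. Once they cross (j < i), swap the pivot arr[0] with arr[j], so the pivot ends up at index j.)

Hoare-style two-pointer partition with pivot = 30:

Initial array: [30, 4, 33, 7, 29, 35, 22, 11, 35]

Pointers start at i = 1, j = 8.
i stops at index 2 (arr[2]=33 > 30), j stops at index 7 (arr[7]=11 <= 30): swap arr[2] and arr[7], array becomes [30, 4, 11, 7, 29, 35, 22, 33, 35]
i stops at index 5 (arr[5]=35 > 30), j stops at index 6 (arr[6]=22 <= 30): swap arr[5] and arr[6], array becomes [30, 4, 11, 7, 29, 22, 35, 33, 35]
i ends at 6, j ends at 5: the pointers have crossed (j < i), so scanning stops.

Swap pivot arr[0] with arr[5] to place pivot at position 5: [22, 4, 11, 7, 29, 30, 35, 33, 35]
Pivot position: 5

After partitioning with pivot 30, the array becomes [22, 4, 11, 7, 29, 30, 35, 33, 35]. The pivot is placed at index 5. All elements to the left of the pivot are <= 30, and all elements to the right are > 30.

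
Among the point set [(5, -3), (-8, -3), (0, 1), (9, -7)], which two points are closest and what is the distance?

Computing all pairwise distances among 4 points:

d((5, -3), (-8, -3)) = 13.0
d((5, -3), (0, 1)) = 6.4031
d((5, -3), (9, -7)) = 5.6569 <-- minimum
d((-8, -3), (0, 1)) = 8.9443
d((-8, -3), (9, -7)) = 17.4642
d((0, 1), (9, -7)) = 12.0416

Closest pair: (5, -3) and (9, -7) with distance 5.6569

The closest pair is (5, -3) and (9, -7) with Euclidean distance 5.6569. For 4 points, brute-force pairwise comparison is shown above. For large n, the divide-and-conquer algorithm (sort by x, recurse on halves, check the dividing strip) achieves O(n log n).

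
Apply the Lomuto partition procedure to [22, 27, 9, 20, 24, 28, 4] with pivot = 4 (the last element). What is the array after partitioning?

Lomuto partition with pivot = 4:

Initial array: [22, 27, 9, 20, 24, 28, 4]

arr[0]=22 > 4: no swap
arr[1]=27 > 4: no swap
arr[2]=9 > 4: no swap
arr[3]=20 > 4: no swap
arr[4]=24 > 4: no swap
arr[5]=28 > 4: no swap

Place pivot at position 0: [4, 27, 9, 20, 24, 28, 22]
Pivot position: 0

After partitioning with pivot 4, the array becomes [4, 27, 9, 20, 24, 28, 22]. The pivot is placed at index 0. All elements to the left of the pivot are <= 4, and all elements to the right are > 4.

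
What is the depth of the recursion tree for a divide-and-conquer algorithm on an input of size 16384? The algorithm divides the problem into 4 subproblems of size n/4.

For divide and conquer with division factor 4:

Problem sizes at each level:
Level 0: 16384
Level 1: 4096
Level 2: 1024
Level 3: 256
Level 4: 64
Level 5: 16
Level 6: 4
Level 7: 1

The root is level 0 and the size-1 base case is level 7 (the tree spans levels 0 through 7, i.e. 8 levels counting the root), so the depth is the number of divisions: log_4(16384) = 7

The recursion tree depth is log_4(16384) = 7. At each level, the problem size is divided by 4, so it takes 7 divisions to reduce to a base case of size 1. The algorithm makes 4 recursive calls at each level.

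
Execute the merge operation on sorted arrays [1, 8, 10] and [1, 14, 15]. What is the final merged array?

Merging process:

Compare 1 vs 1: take 1 from left. Merged: [1]
Compare 8 vs 1: take 1 from right. Merged: [1, 1]
Compare 8 vs 14: take 8 from left. Merged: [1, 1, 8]
Compare 10 vs 14: take 10 from left. Merged: [1, 1, 8, 10]
Append remaining from right: [14, 15]. Merged: [1, 1, 8, 10, 14, 15]

Final merged array: [1, 1, 8, 10, 14, 15]
Total comparisons: 4

The merged array is [1, 1, 8, 10, 14, 15], requiring 4 comparisons. The merge step runs in O(n) time where n is the total number of elements.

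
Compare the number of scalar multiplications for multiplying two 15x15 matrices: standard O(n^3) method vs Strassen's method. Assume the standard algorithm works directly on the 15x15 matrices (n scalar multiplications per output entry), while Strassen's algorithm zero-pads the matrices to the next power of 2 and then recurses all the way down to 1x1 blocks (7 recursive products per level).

Matrix multiplication for 15x15 matrices:

Strassen's algorithm requires power-of-2 dimensions. Pad 15x15 to 16x16 (next power of 2).

Standard algorithm: 15^3 = 3375 multiplications
Strassen's algorithm: 7^(log2(16)) = 7^4 = 2401 multiplications
Savings: 3375 - 2401 = 974 multiplications

Standard: 3375 multiplications (15^3). Strassen: 2401 multiplications (7^4, after padding to 16x16). Strassen reduces 8 recursive multiplications to 7 at each level.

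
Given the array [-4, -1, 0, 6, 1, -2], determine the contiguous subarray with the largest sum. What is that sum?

Using Kadane's algorithm on [-4, -1, 0, 6, 1, -2]:

Scanning through the array:
Position 1 (value -1): max_ending_here = -1, max_so_far = -1
Position 2 (value 0): max_ending_here = 0, max_so_far = 0
Position 3 (value 6): max_ending_here = 6, max_so_far = 6
Position 4 (value 1): max_ending_here = 7, max_so_far = 7
Position 5 (value -2): max_ending_here = 5, max_so_far = 7

Maximum subarray: [0, 6, 1]
Maximum sum: 7

The maximum subarray is [0, 6, 1] with sum 7. This subarray runs from index 2 to index 4.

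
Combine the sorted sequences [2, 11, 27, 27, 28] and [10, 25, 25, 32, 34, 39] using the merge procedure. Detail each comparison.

Merging process:

Compare 2 vs 10: take 2 from left. Merged: [2]
Compare 11 vs 10: take 10 from right. Merged: [2, 10]
Compare 11 vs 25: take 11 from left. Merged: [2, 10, 11]
Compare 27 vs 25: take 25 from right. Merged: [2, 10, 11, 25]
Compare 27 vs 25: take 25 from right. Merged: [2, 10, 11, 25, 25]
Compare 27 vs 32: take 27 from left. Merged: [2, 10, 11, 25, 25, 27]
Compare 27 vs 32: take 27 from left. Merged: [2, 10, 11, 25, 25, 27, 27]
Compare 28 vs 32: take 28 from left. Merged: [2, 10, 11, 25, 25, 27, 27, 28]
Append remaining from right: [32, 34, 39]. Merged: [2, 10, 11, 25, 25, 27, 27, 28, 32, 34, 39]

Final merged array: [2, 10, 11, 25, 25, 27, 27, 28, 32, 34, 39]
Total comparisons: 8

The merged array is [2, 10, 11, 25, 25, 27, 27, 28, 32, 34, 39], requiring 8 comparisons. The merge step runs in O(n) time where n is the total number of elements.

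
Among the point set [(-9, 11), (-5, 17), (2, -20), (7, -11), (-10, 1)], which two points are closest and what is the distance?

Computing all pairwise distances among 5 points:

d((-9, 11), (-5, 17)) = 7.2111 <-- minimum
d((-9, 11), (2, -20)) = 32.8938
d((-9, 11), (7, -11)) = 27.2029
d((-9, 11), (-10, 1)) = 10.0499
d((-5, 17), (2, -20)) = 37.6563
d((-5, 17), (7, -11)) = 30.4631
d((-5, 17), (-10, 1)) = 16.7631
d((2, -20), (7, -11)) = 10.2956
d((2, -20), (-10, 1)) = 24.1868
d((7, -11), (-10, 1)) = 20.8087

Closest pair: (-9, 11) and (-5, 17) with distance 7.2111

The closest pair is (-9, 11) and (-5, 17) with Euclidean distance 7.2111. For 5 points, brute-force pairwise comparison is shown above. For large n, the divide-and-conquer algorithm (sort by x, recurse on halves, check the dividing strip) achieves O(n log n).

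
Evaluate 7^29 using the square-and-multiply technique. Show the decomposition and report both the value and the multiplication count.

Computing 7^29 by squaring (build up from 7^1; each line after the first costs one multiplication):

7^1 = 7
7^2 = (7^1)^2 = 7^2 = 49
7^3 = 7 * 7^2 = 7 * 49 = 343
7^6 = (7^3)^2 = 343^2 = 117649
7^7 = 7 * 7^6 = 7 * 117649 = 823543
7^14 = (7^7)^2 = 823543^2 = 678223072849
7^28 = (7^14)^2 = 678223072849^2 = 459986536544739960976801
7^29 = 7 * 7^28 = 7 * 459986536544739960976801 = 3219905755813179726837607

Result: 3219905755813179726837607
Multiplications needed: 7 (7 lines after 7^1)

7^29 = 3219905755813179726837607. Using exponentiation by squaring, this requires 7 multiplications. The key idea: if the exponent is even, square the half-power; if odd, multiply by the base once.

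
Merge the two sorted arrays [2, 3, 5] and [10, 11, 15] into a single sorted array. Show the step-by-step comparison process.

Merging process:

Compare 2 vs 10: take 2 from left. Merged: [2]
Compare 3 vs 10: take 3 from left. Merged: [2, 3]
Compare 5 vs 10: take 5 from left. Merged: [2, 3, 5]
Append remaining from right: [10, 11, 15]. Merged: [2, 3, 5, 10, 11, 15]

Final merged array: [2, 3, 5, 10, 11, 15]
Total comparisons: 3

The merged array is [2, 3, 5, 10, 11, 15], requiring 3 comparisons. The merge step runs in O(n) time where n is the total number of elements.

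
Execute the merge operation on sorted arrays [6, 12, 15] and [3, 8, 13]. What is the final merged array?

Merging process:

Compare 6 vs 3: take 3 from right. Merged: [3]
Compare 6 vs 8: take 6 from left. Merged: [3, 6]
Compare 12 vs 8: take 8 from right. Merged: [3, 6, 8]
Compare 12 vs 13: take 12 from left. Merged: [3, 6, 8, 12]
Compare 15 vs 13: take 13 from right. Merged: [3, 6, 8, 12, 13]
Append remaining from left: [15]. Merged: [3, 6, 8, 12, 13, 15]

Final merged array: [3, 6, 8, 12, 13, 15]
Total comparisons: 5

The merged array is [3, 6, 8, 12, 13, 15], requiring 5 comparisons. The merge step runs in O(n) time where n is the total number of elements.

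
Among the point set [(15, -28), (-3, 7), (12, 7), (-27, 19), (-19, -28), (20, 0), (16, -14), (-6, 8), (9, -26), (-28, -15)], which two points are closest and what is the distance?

Computing all pairwise distances among 10 points:

d((15, -28), (-3, 7)) = 39.3573
d((15, -28), (12, 7)) = 35.1283
d((15, -28), (-27, 19)) = 63.0317
d((15, -28), (-19, -28)) = 34.0
d((15, -28), (20, 0)) = 28.4429
d((15, -28), (16, -14)) = 14.0357
d((15, -28), (-6, 8)) = 41.6773
d((15, -28), (9, -26)) = 6.3246
d((15, -28), (-28, -15)) = 44.9222
d((-3, 7), (12, 7)) = 15.0
d((-3, 7), (-27, 19)) = 26.8328
d((-3, 7), (-19, -28)) = 38.4838
d((-3, 7), (20, 0)) = 24.0416
d((-3, 7), (16, -14)) = 28.3196
d((-3, 7), (-6, 8)) = 3.1623 <-- minimum
d((-3, 7), (9, -26)) = 35.1141
d((-3, 7), (-28, -15)) = 33.3017
d((12, 7), (-27, 19)) = 40.8044
d((12, 7), (-19, -28)) = 46.7547
d((12, 7), (20, 0)) = 10.6301
d((12, 7), (16, -14)) = 21.3776
d((12, 7), (-6, 8)) = 18.0278
d((12, 7), (9, -26)) = 33.1361
d((12, 7), (-28, -15)) = 45.6508
d((-27, 19), (-19, -28)) = 47.676
d((-27, 19), (20, 0)) = 50.6952
d((-27, 19), (16, -14)) = 54.2033
d((-27, 19), (-6, 8)) = 23.7065
d((-27, 19), (9, -26)) = 57.6281
d((-27, 19), (-28, -15)) = 34.0147
d((-19, -28), (20, 0)) = 48.0104
d((-19, -28), (16, -14)) = 37.6962
d((-19, -28), (-6, 8)) = 38.2753
d((-19, -28), (9, -26)) = 28.0713
d((-19, -28), (-28, -15)) = 15.8114
d((20, 0), (16, -14)) = 14.5602
d((20, 0), (-6, 8)) = 27.2029
d((20, 0), (9, -26)) = 28.2312
d((20, 0), (-28, -15)) = 50.2892
d((16, -14), (-6, 8)) = 31.1127
d((16, -14), (9, -26)) = 13.8924
d((16, -14), (-28, -15)) = 44.0114
d((-6, 8), (9, -26)) = 37.1618
d((-6, 8), (-28, -15)) = 31.8277
d((9, -26), (-28, -15)) = 38.6005

Closest pair: (-3, 7) and (-6, 8) with distance 3.1623

The closest pair is (-3, 7) and (-6, 8) with Euclidean distance 3.1623. For 10 points, brute-force pairwise comparison is shown above. For large n, the divide-and-conquer algorithm (sort by x, recurse on halves, check the dividing strip) achieves O(n log n).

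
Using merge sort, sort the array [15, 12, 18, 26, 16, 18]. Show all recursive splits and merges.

Merge sort trace:

Split: [15, 12, 18, 26, 16, 18] -> [15, 12, 18] and [26, 16, 18]
  Split: [15, 12, 18] -> [15] and [12, 18]
    Split: [12, 18] -> [12] and [18]
    Merge: [12] + [18] -> [12, 18]
  Merge: [15] + [12, 18] -> [12, 15, 18]
  Split: [26, 16, 18] -> [26] and [16, 18]
    Split: [16, 18] -> [16] and [18]
    Merge: [16] + [18] -> [16, 18]
  Merge: [26] + [16, 18] -> [16, 18, 26]
Merge: [12, 15, 18] + [16, 18, 26] -> [12, 15, 16, 18, 18, 26]

Final sorted array: [12, 15, 16, 18, 18, 26]

The merge sort proceeds by recursively splitting the array and merging sorted halves.
After all merges, the sorted array is [12, 15, 16, 18, 18, 26].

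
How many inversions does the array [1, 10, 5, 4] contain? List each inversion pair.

Finding inversions in [1, 10, 5, 4]:

(1, 2): arr[1]=10 > arr[2]=5
(1, 3): arr[1]=10 > arr[3]=4
(2, 3): arr[2]=5 > arr[3]=4

Total inversions: 3

The array has 3 inversion(s): (1,2), (1,3), (2,3). Each pair (i,j) satisfies i < j and arr[i] > arr[j].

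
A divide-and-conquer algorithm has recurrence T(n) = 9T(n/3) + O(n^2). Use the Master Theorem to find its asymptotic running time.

Master Theorem for T(n) = 9T(n/3) + O(n^2):

a = 9, b = 3, c = 2
log_b(a) = log_3(9) = 2.0000

Case 2: c = 2 = log_3(9) = 2.0000
T(n) = O(n^2 log n) = O(n^2 log n)

For T(n) = 9T(n/3) + O(n^2): log_3(9) = 2.0000. This is Case 2 of the Master Theorem (c = log_b(a), equal work at all levels), giving O(n^2 log n).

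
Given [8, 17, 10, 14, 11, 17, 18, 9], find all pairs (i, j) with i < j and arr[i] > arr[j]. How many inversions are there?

Finding inversions in [8, 17, 10, 14, 11, 17, 18, 9]:

(1, 2): arr[1]=17 > arr[2]=10
(1, 3): arr[1]=17 > arr[3]=14
(1, 4): arr[1]=17 > arr[4]=11
(1, 7): arr[1]=17 > arr[7]=9
(2, 7): arr[2]=10 > arr[7]=9
(3, 4): arr[3]=14 > arr[4]=11
(3, 7): arr[3]=14 > arr[7]=9
(4, 7): arr[4]=11 > arr[7]=9
(5, 7): arr[5]=17 > arr[7]=9
(6, 7): arr[6]=18 > arr[7]=9

Total inversions: 10

The array has 10 inversion(s): (1,2), (1,3), (1,4), (1,7), (2,7), (3,4), (3,7), (4,7), (5,7), (6,7). Each pair (i,j) satisfies i < j and arr[i] > arr[j].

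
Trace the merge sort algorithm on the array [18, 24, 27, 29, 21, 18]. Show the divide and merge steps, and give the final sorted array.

Merge sort trace:

Split: [18, 24, 27, 29, 21, 18] -> [18, 24, 27] and [29, 21, 18]
  Split: [18, 24, 27] -> [18] and [24, 27]
    Split: [24, 27] -> [24] and [27]
    Merge: [24] + [27] -> [24, 27]
  Merge: [18] + [24, 27] -> [18, 24, 27]
  Split: [29, 21, 18] -> [29] and [21, 18]
    Split: [21, 18] -> [21] and [18]
    Merge: [21] + [18] -> [18, 21]
  Merge: [29] + [18, 21] -> [18, 21, 29]
Merge: [18, 24, 27] + [18, 21, 29] -> [18, 18, 21, 24, 27, 29]

Final sorted array: [18, 18, 21, 24, 27, 29]

The merge sort proceeds by recursively splitting the array and merging sorted halves.
After all merges, the sorted array is [18, 18, 21, 24, 27, 29].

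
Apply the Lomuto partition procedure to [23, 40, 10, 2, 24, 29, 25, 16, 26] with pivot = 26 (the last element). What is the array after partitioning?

Lomuto partition with pivot = 26:

Initial array: [23, 40, 10, 2, 24, 29, 25, 16, 26]

arr[0]=23 <= 26: swap with position 0, array becomes [23, 40, 10, 2, 24, 29, 25, 16, 26]
arr[1]=40 > 26: no swap
arr[2]=10 <= 26: swap with position 1, array becomes [23, 10, 40, 2, 24, 29, 25, 16, 26]
arr[3]=2 <= 26: swap with position 2, array becomes [23, 10, 2, 40, 24, 29, 25, 16, 26]
arr[4]=24 <= 26: swap with position 3, array becomes [23, 10, 2, 24, 40, 29, 25, 16, 26]
arr[5]=29 > 26: no swap
arr[6]=25 <= 26: swap with position 4, array becomes [23, 10, 2, 24, 25, 29, 40, 16, 26]
arr[7]=16 <= 26: swap with position 5, array becomes [23, 10, 2, 24, 25, 16, 40, 29, 26]

Place pivot at position 6: [23, 10, 2, 24, 25, 16, 26, 29, 40]
Pivot position: 6

After partitioning with pivot 26, the array becomes [23, 10, 2, 24, 25, 16, 26, 29, 40]. The pivot is placed at index 6. All elements to the left of the pivot are <= 26, and all elements to the right are > 26.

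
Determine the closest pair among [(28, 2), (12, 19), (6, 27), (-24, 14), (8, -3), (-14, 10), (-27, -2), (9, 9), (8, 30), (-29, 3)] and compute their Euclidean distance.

Computing all pairwise distances among 10 points:

d((28, 2), (12, 19)) = 23.3452
d((28, 2), (6, 27)) = 33.3017
d((28, 2), (-24, 14)) = 53.3667
d((28, 2), (8, -3)) = 20.6155
d((28, 2), (-14, 10)) = 42.7551
d((28, 2), (-27, -2)) = 55.1453
d((28, 2), (9, 9)) = 20.2485
d((28, 2), (8, 30)) = 34.4093
d((28, 2), (-29, 3)) = 57.0088
d((12, 19), (6, 27)) = 10.0
d((12, 19), (-24, 14)) = 36.3456
d((12, 19), (8, -3)) = 22.3607
d((12, 19), (-14, 10)) = 27.5136
d((12, 19), (-27, -2)) = 44.2945
d((12, 19), (9, 9)) = 10.4403
d((12, 19), (8, 30)) = 11.7047
d((12, 19), (-29, 3)) = 44.0114
d((6, 27), (-24, 14)) = 32.6956
d((6, 27), (8, -3)) = 30.0666
d((6, 27), (-14, 10)) = 26.2488
d((6, 27), (-27, -2)) = 43.9318
d((6, 27), (9, 9)) = 18.2483
d((6, 27), (8, 30)) = 3.6056 <-- minimum
d((6, 27), (-29, 3)) = 42.4382
d((-24, 14), (8, -3)) = 36.2353
d((-24, 14), (-14, 10)) = 10.7703
d((-24, 14), (-27, -2)) = 16.2788
d((-24, 14), (9, 9)) = 33.3766
d((-24, 14), (8, 30)) = 35.7771
d((-24, 14), (-29, 3)) = 12.083
d((8, -3), (-14, 10)) = 25.5539
d((8, -3), (-27, -2)) = 35.0143
d((8, -3), (9, 9)) = 12.0416
d((8, -3), (8, 30)) = 33.0
d((8, -3), (-29, 3)) = 37.4833
d((-14, 10), (-27, -2)) = 17.6918
d((-14, 10), (9, 9)) = 23.0217
d((-14, 10), (8, 30)) = 29.7321
d((-14, 10), (-29, 3)) = 16.5529
d((-27, -2), (9, 9)) = 37.6431
d((-27, -2), (8, 30)) = 47.4236
d((-27, -2), (-29, 3)) = 5.3852
d((9, 9), (8, 30)) = 21.0238
d((9, 9), (-29, 3)) = 38.4708
d((8, 30), (-29, 3)) = 45.8039

Closest pair: (6, 27) and (8, 30) with distance 3.6056

The closest pair is (6, 27) and (8, 30) with Euclidean distance 3.6056. For 10 points, brute-force pairwise comparison is shown above. For large n, the divide-and-conquer algorithm (sort by x, recurse on halves, check the dividing strip) achieves O(n log n).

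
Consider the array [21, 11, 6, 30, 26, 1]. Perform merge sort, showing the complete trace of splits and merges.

Merge sort trace:

Split: [21, 11, 6, 30, 26, 1] -> [21, 11, 6] and [30, 26, 1]
  Split: [21, 11, 6] -> [21] and [11, 6]
    Split: [11, 6] -> [11] and [6]
    Merge: [11] + [6] -> [6, 11]
  Merge: [21] + [6, 11] -> [6, 11, 21]
  Split: [30, 26, 1] -> [30] and [26, 1]
    Split: [26, 1] -> [26] and [1]
    Merge: [26] + [1] -> [1, 26]
  Merge: [30] + [1, 26] -> [1, 26, 30]
Merge: [6, 11, 21] + [1, 26, 30] -> [1, 6, 11, 21, 26, 30]

Final sorted array: [1, 6, 11, 21, 26, 30]

The merge sort proceeds by recursively splitting the array and merging sorted halves.
After all merges, the sorted array is [1, 6, 11, 21, 26, 30].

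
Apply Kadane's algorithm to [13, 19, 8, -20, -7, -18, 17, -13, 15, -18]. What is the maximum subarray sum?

Using Kadane's algorithm on [13, 19, 8, -20, -7, -18, 17, -13, 15, -18]:

Scanning through the array:
Position 1 (value 19): max_ending_here = 32, max_so_far = 32
Position 2 (value 8): max_ending_here = 40, max_so_far = 40
Position 3 (value -20): max_ending_here = 20, max_so_far = 40
Position 4 (value -7): max_ending_here = 13, max_so_far = 40
Position 5 (value -18): max_ending_here = -5, max_so_far = 40
Position 6 (value 17): max_ending_here = 17, max_so_far = 40
Position 7 (value -13): max_ending_here = 4, max_so_far = 40
Position 8 (value 15): max_ending_here = 19, max_so_far = 40
Position 9 (value -18): max_ending_here = 1, max_so_far = 40

Maximum subarray: [13, 19, 8]
Maximum sum: 40

The maximum subarray is [13, 19, 8] with sum 40. This subarray runs from index 0 to index 2.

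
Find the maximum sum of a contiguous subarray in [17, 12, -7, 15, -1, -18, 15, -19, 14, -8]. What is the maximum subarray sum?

Using Kadane's algorithm on [17, 12, -7, 15, -1, -18, 15, -19, 14, -8]:

Scanning through the array:
Position 1 (value 12): max_ending_here = 29, max_so_far = 29
Position 2 (value -7): max_ending_here = 22, max_so_far = 29
Position 3 (value 15): max_ending_here = 37, max_so_far = 37
Position 4 (value -1): max_ending_here = 36, max_so_far = 37
Position 5 (value -18): max_ending_here = 18, max_so_far = 37
Position 6 (value 15): max_ending_here = 33, max_so_far = 37
Position 7 (value -19): max_ending_here = 14, max_so_far = 37
Position 8 (value 14): max_ending_here = 28, max_so_far = 37
Position 9 (value -8): max_ending_here = 20, max_so_far = 37

Maximum subarray: [17, 12, -7, 15]
Maximum sum: 37

The maximum subarray is [17, 12, -7, 15] with sum 37. This subarray runs from index 0 to index 3.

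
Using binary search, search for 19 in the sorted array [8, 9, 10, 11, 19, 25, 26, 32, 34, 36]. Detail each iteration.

Binary search for 19 in [8, 9, 10, 11, 19, 25, 26, 32, 34, 36]:

lo=0, hi=9, mid=4, arr[mid]=19 -> Found target at index 4!

Binary search finds 19 at index 4 after 1 comparisons. The search repeatedly halves the search space by comparing with the middle element.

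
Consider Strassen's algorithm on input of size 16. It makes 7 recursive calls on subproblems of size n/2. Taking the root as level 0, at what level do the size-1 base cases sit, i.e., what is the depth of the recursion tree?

For divide and conquer with division factor 2:

Problem sizes at each level:
Level 0: 16
Level 1: 8
Level 2: 4
Level 3: 2
Level 4: 1

The root is level 0 and the size-1 base case is level 4 (the tree spans levels 0 through 4, i.e. 5 levels counting the root), so the depth is the number of divisions: log_2(16) = 4

The recursion tree depth is log_2(16) = 4. At each level, the problem size is divided by 2, so it takes 4 divisions to reduce to a base case of size 1. The algorithm makes 7 recursive calls at each level.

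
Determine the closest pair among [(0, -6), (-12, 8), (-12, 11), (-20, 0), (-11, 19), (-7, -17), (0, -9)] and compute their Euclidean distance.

Computing all pairwise distances among 7 points:

d((0, -6), (-12, 8)) = 18.4391
d((0, -6), (-12, 11)) = 20.8087
d((0, -6), (-20, 0)) = 20.8806
d((0, -6), (-11, 19)) = 27.313
d((0, -6), (-7, -17)) = 13.0384
d((0, -6), (0, -9)) = 3.0 <-- minimum
d((-12, 8), (-12, 11)) = 3.0 <-- minimum
d((-12, 8), (-20, 0)) = 11.3137
d((-12, 8), (-11, 19)) = 11.0454
d((-12, 8), (-7, -17)) = 25.4951
d((-12, 8), (0, -9)) = 20.8087
d((-12, 11), (-20, 0)) = 13.6015
d((-12, 11), (-11, 19)) = 8.0623
d((-12, 11), (-7, -17)) = 28.4429
d((-12, 11), (0, -9)) = 23.3238
d((-20, 0), (-11, 19)) = 21.0238
d((-20, 0), (-7, -17)) = 21.4009
d((-20, 0), (0, -9)) = 21.9317
d((-11, 19), (-7, -17)) = 36.2215
d((-11, 19), (0, -9)) = 30.0832
d((-7, -17), (0, -9)) = 10.6301

Minimum distance: 3.0 (tie among 2 pairs: (0, -6) and (0, -9); (-12, 8) and (-12, 11))

The minimum Euclidean distance is 3.0. There is a tie: 2 pairs achieve this minimum — (0, -6) and (0, -9); (-12, 8) and (-12, 11). Any of these is a valid closest pair. For 7 points, brute-force pairwise comparison is shown above. For large n, the divide-and-conquer algorithm (sort by x, recurse on halves, check the dividing strip) achieves O(n log n).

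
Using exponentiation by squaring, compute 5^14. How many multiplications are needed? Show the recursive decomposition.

Computing 5^14 by squaring (build up from 5^1; each line after the first costs one multiplication):

5^1 = 5
5^2 = (5^1)^2 = 5^2 = 25
5^3 = 5 * 5^2 = 5 * 25 = 125
5^6 = (5^3)^2 = 125^2 = 15625
5^7 = 5 * 5^6 = 5 * 15625 = 78125
5^14 = (5^7)^2 = 78125^2 = 6103515625

Result: 6103515625
Multiplications needed: 5 (5 lines after 5^1)

5^14 = 6103515625. Using exponentiation by squaring, this requires 5 multiplications. The key idea: if the exponent is even, square the half-power; if odd, multiply by the base once.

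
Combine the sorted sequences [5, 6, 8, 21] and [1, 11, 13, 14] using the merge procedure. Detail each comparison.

Merging process:

Compare 5 vs 1: take 1 from right. Merged: [1]
Compare 5 vs 11: take 5 from left. Merged: [1, 5]
Compare 6 vs 11: take 6 from left. Merged: [1, 5, 6]
Compare 8 vs 11: take 8 from left. Merged: [1, 5, 6, 8]
Compare 21 vs 11: take 11 from right. Merged: [1, 5, 6, 8, 11]
Compare 21 vs 13: take 13 from right. Merged: [1, 5, 6, 8, 11, 13]
Compare 21 vs 14: take 14 from right. Merged: [1, 5, 6, 8, 11, 13, 14]
Append remaining from left: [21]. Merged: [1, 5, 6, 8, 11, 13, 14, 21]

Final merged array: [1, 5, 6, 8, 11, 13, 14, 21]
Total comparisons: 7

The merged array is [1, 5, 6, 8, 11, 13, 14, 21], requiring 7 comparisons. The merge step runs in O(n) time where n is the total number of elements.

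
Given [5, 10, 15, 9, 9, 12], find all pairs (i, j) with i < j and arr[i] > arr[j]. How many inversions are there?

Finding inversions in [5, 10, 15, 9, 9, 12]:

(1, 3): arr[1]=10 > arr[3]=9
(1, 4): arr[1]=10 > arr[4]=9
(2, 3): arr[2]=15 > arr[3]=9
(2, 4): arr[2]=15 > arr[4]=9
(2, 5): arr[2]=15 > arr[5]=12

Total inversions: 5

The array has 5 inversion(s): (1,3), (1,4), (2,3), (2,4), (2,5). Each pair (i,j) satisfies i < j and arr[i] > arr[j].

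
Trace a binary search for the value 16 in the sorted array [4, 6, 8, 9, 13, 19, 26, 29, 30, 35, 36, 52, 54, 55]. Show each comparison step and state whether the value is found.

Binary search for 16 in [4, 6, 8, 9, 13, 19, 26, 29, 30, 35, 36, 52, 54, 55]:

lo=0, hi=13, mid=6, arr[mid]=26 -> 26 > 16, search left half
lo=0, hi=5, mid=2, arr[mid]=8 -> 8 < 16, search right half
lo=3, hi=5, mid=4, arr[mid]=13 -> 13 < 16, search right half
lo=5, hi=5, mid=5, arr[mid]=19 -> 19 > 16, search left half
lo=5 > hi=4, target 16 not found

Binary search determines that 16 is not in the array after 4 comparisons. The search space was exhausted without finding the target.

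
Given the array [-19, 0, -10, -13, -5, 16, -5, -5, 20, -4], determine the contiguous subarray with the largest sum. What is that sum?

Using Kadane's algorithm on [-19, 0, -10, -13, -5, 16, -5, -5, 20, -4]:

Scanning through the array:
Position 1 (value 0): max_ending_here = 0, max_so_far = 0
Position 2 (value -10): max_ending_here = -10, max_so_far = 0
Position 3 (value -13): max_ending_here = -13, max_so_far = 0
Position 4 (value -5): max_ending_here = -5, max_so_far = 0
Position 5 (value 16): max_ending_here = 16, max_so_far = 16
Position 6 (value -5): max_ending_here = 11, max_so_far = 16
Position 7 (value -5): max_ending_here = 6, max_so_far = 16
Position 8 (value 20): max_ending_here = 26, max_so_far = 26
Position 9 (value -4): max_ending_here = 22, max_so_far = 26

Maximum subarray: [16, -5, -5, 20]
Maximum sum: 26

The maximum subarray is [16, -5, -5, 20] with sum 26. This subarray runs from index 5 to index 8.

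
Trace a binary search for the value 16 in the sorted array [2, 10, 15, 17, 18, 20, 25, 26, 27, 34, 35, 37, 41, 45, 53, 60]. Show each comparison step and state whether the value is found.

Binary search for 16 in [2, 10, 15, 17, 18, 20, 25, 26, 27, 34, 35, 37, 41, 45, 53, 60]:

lo=0, hi=15, mid=7, arr[mid]=26 -> 26 > 16, search left half
lo=0, hi=6, mid=3, arr[mid]=17 -> 17 > 16, search left half
lo=0, hi=2, mid=1, arr[mid]=10 -> 10 < 16, search right half
lo=2, hi=2, mid=2, arr[mid]=15 -> 15 < 16, search right half
lo=3 > hi=2, target 16 not found

Binary search determines that 16 is not in the array after 4 comparisons. The search space was exhausted without finding the target.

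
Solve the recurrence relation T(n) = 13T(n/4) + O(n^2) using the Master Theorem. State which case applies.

Master Theorem for T(n) = 13T(n/4) + O(n^2):

a = 13, b = 4, c = 2
log_b(a) = log_4(13) = 1.8502

Case 3: c = 2 > log_4(13) = 1.8502
T(n) = O(n^2) = O(n^2)

For T(n) = 13T(n/4) + O(n^2): log_4(13) = 1.8502. This is Case 3 of the Master Theorem (c > log_b(a), work dominated by root), giving O(n^2).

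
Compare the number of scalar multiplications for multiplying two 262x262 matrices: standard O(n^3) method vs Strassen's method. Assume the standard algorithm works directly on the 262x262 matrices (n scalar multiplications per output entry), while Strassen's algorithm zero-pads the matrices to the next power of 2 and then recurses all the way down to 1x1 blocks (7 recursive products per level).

Matrix multiplication for 262x262 matrices:

Strassen's algorithm requires power-of-2 dimensions. Pad 262x262 to 512x512 (next power of 2).

Standard algorithm: 262^3 = 17984728 multiplications
Strassen's algorithm: 7^(log2(512)) = 7^9 = 40353607 multiplications
Difference: 17984728 - 40353607 = -22368879 (Strassen uses MORE here due to padding overhead — for small or just-over-power-of-2 n, padding can outweigh the per-level savings)

Standard: 17984728 multiplications (262^3). Strassen: 40353607 multiplications (7^9, after padding to 512x512). Strassen reduces 8 recursive multiplications to 7 at each level.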